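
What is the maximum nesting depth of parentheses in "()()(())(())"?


Input: "()()(())(())"
Tracking depth:
  Position 0 '(': depth becomes 1
  Position 1 ')': depth becomes 0
  Position 2 '(': depth becomes 1
  Position 3 ')': depth becomes 0
  Position 4 '(': depth becomes 1
  Position 5 '(': depth becomes 2
  Position 6 ')': depth becomes 1
  Position 7 ')': depth becomes 0
  Position 8 '(': depth becomes 1
  Position 9 '(': depth becomes 2
  Position 10 ')': depth becomes 1
  Position 11 ')': depth becomes 0
Maximum depth reached: 2

2


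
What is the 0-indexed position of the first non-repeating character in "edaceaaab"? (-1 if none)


Input: edaceaaab
Character frequencies:
  'a': 4
  'b': 1
  'c': 1
  'd': 1
  'e': 2
Scanning left to right for freq == 1:
  Position 0 ('e'): freq=2, skip
  Position 1 ('d'): unique! => answer = 1

1


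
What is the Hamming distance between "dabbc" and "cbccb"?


Comparing "dabbc" and "cbccb" position by position:
  Position 0: 'd' vs 'c' => differ
  Position 1: 'a' vs 'b' => differ
  Position 2: 'b' vs 'c' => differ
  Position 3: 'b' vs 'c' => differ
  Position 4: 'c' vs 'b' => differ
Total differences (Hamming distance): 5

5


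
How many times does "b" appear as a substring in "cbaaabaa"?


Searching for "b" in "cbaaabaa"
Scanning each position:
  Position 0: "c" => no
  Position 1: "b" => MATCH
  Position 2: "a" => no
  Position 3: "a" => no
  Position 4: "a" => no
  Position 5: "b" => MATCH
  Position 6: "a" => no
  Position 7: "a" => no
Total occurrences: 2

2


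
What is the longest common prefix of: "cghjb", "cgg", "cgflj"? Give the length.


Words: cghjb, cgg, cgflj
  Position 0: all 'c' => match
  Position 1: all 'g' => match
  Position 2: ('h', 'g', 'f') => mismatch, stop
LCP = "cg" (length 2)

2


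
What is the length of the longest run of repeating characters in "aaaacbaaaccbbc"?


Input: "aaaacbaaaccbbc"
Scanning for longest run:
  Position 1 ('a'): continues run of 'a', length=2
  Position 2 ('a'): continues run of 'a', length=3
  Position 3 ('a'): continues run of 'a', length=4
  Position 4 ('c'): new char, reset run to 1
  Position 5 ('b'): new char, reset run to 1
  Position 6 ('a'): new char, reset run to 1
  Position 7 ('a'): continues run of 'a', length=2
  Position 8 ('a'): continues run of 'a', length=3
  Position 9 ('c'): new char, reset run to 1
  Position 10 ('c'): continues run of 'c', length=2
  Position 11 ('b'): new char, reset run to 1
  Position 12 ('b'): continues run of 'b', length=2
  Position 13 ('c'): new char, reset run to 1
Longest run: 'a' with length 4

4


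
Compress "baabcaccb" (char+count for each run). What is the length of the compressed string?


Input: baabcaccb
Runs:
  'b' x 1 => "b1"
  'a' x 2 => "a2"
  'b' x 1 => "b1"
  'c' x 1 => "c1"
  'a' x 1 => "a1"
  'c' x 2 => "c2"
  'b' x 1 => "b1"
Compressed: "b1a2b1c1a1c2b1"
Compressed length: 14

14


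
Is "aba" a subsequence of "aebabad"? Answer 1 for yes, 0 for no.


Check if "aba" is a subsequence of "aebabad"
Greedy scan:
  Position 0 ('a'): matches sub[0] = 'a'
  Position 1 ('e'): no match needed
  Position 2 ('b'): matches sub[1] = 'b'
  Position 3 ('a'): matches sub[2] = 'a'
  Position 4 ('b'): no match needed
  Position 5 ('a'): no match needed
  Position 6 ('d'): no match needed
All 3 characters matched => is a subsequence

1


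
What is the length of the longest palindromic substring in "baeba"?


Input: "baeba"
Checking substrings for palindromes:
  No multi-char palindromic substrings found
Longest palindromic substring: "b" with length 1

1


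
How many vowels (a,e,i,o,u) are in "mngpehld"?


Input: mngpehld
Checking each character:
  'm' at position 0: consonant
  'n' at position 1: consonant
  'g' at position 2: consonant
  'p' at position 3: consonant
  'e' at position 4: vowel (running total: 1)
  'h' at position 5: consonant
  'l' at position 6: consonant
  'd' at position 7: consonant
Total vowels: 1

1


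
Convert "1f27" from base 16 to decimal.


Input: "1f27" in base 16
Positional expansion:
  Digit '1' (value 1) x 16^3 = 4096
  Digit 'f' (value 15) x 16^2 = 3840
  Digit '2' (value 2) x 16^1 = 32
  Digit '7' (value 7) x 16^0 = 7
Sum = 7975

7975


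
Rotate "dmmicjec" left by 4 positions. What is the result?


Input: "dmmicjec", rotate left by 4
First 4 characters: "dmmi"
Remaining characters: "cjec"
Concatenate remaining + first: "cjec" + "dmmi" = "cjecdmmi"

cjecdmmi


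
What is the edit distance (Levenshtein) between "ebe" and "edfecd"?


Computing edit distance: "ebe" -> "edfecd"
DP table:
           e    d    f    e    c    d
      0    1    2    3    4    5    6
  e   1    0    1    2    3    4    5
  b   2    1    1    2    3    4    5
  e   3    2    2    2    2    3    4
Edit distance = dp[3][6] = 4

4


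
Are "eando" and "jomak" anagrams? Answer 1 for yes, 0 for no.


Strings: "eando", "jomak"
Sorted first:  adeno
Sorted second: ajkmo
Differ at position 1: 'd' vs 'j' => not anagrams

0


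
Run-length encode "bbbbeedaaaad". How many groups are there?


Input: bbbbeedaaaad
Scanning for consecutive runs:
  Group 1: 'b' x 4 (positions 0-3)
  Group 2: 'e' x 2 (positions 4-5)
  Group 3: 'd' x 1 (positions 6-6)
  Group 4: 'a' x 4 (positions 7-10)
  Group 5: 'd' x 1 (positions 11-11)
Total groups: 5

5


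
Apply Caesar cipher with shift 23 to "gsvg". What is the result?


Caesar cipher: shift "gsvg" by 23
  'g' (pos 6) + 23 = pos 3 = 'd'
  's' (pos 18) + 23 = pos 15 = 'p'
  'v' (pos 21) + 23 = pos 18 = 's'
  'g' (pos 6) + 23 = pos 3 = 'd'
Result: dpsd

dpsd


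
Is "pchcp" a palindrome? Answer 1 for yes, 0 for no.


Input: pchcp
Reversed: pchcp
  Compare pos 0 ('p') with pos 4 ('p'): match
  Compare pos 1 ('c') with pos 3 ('c'): match
Result: palindrome

1


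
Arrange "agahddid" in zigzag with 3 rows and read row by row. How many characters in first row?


Zigzag "agahddid" into 3 rows:
Placing characters:
  'a' => row 0
  'g' => row 1
  'a' => row 2
  'h' => row 1
  'd' => row 0
  'd' => row 1
  'i' => row 2
  'd' => row 1
Rows:
  Row 0: "ad"
  Row 1: "ghdd"
  Row 2: "ai"
First row length: 2

2


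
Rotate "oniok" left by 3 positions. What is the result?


Input: "oniok", rotate left by 3
First 3 characters: "oni"
Remaining characters: "ok"
Concatenate remaining + first: "ok" + "oni" = "okoni"

okoni


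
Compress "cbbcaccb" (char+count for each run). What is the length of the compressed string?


Input: cbbcaccb
Runs:
  'c' x 1 => "c1"
  'b' x 2 => "b2"
  'c' x 1 => "c1"
  'a' x 1 => "a1"
  'c' x 2 => "c2"
  'b' x 1 => "b1"
Compressed: "c1b2c1a1c2b1"
Compressed length: 12

12


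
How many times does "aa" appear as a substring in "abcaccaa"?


Searching for "aa" in "abcaccaa"
Scanning each position:
  Position 0: "ab" => no
  Position 1: "bc" => no
  Position 2: "ca" => no
  Position 3: "ac" => no
  Position 4: "cc" => no
  Position 5: "ca" => no
  Position 6: "aa" => MATCH
Total occurrences: 1

1


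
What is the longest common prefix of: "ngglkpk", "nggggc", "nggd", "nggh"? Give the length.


Words: ngglkpk, nggggc, nggd, nggh
  Position 0: all 'n' => match
  Position 1: all 'g' => match
  Position 2: all 'g' => match
  Position 3: ('l', 'g', 'd', 'h') => mismatch, stop
LCP = "ngg" (length 3)

3


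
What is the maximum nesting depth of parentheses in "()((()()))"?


Input: "()((()()))"
Tracking depth:
  Position 0 '(': depth becomes 1
  Position 1 ')': depth becomes 0
  Position 2 '(': depth becomes 1
  Position 3 '(': depth becomes 2
  Position 4 '(': depth becomes 3
  Position 5 ')': depth becomes 2
  Position 6 '(': depth becomes 3
  Position 7 ')': depth becomes 2
  Position 8 ')': depth becomes 1
  Position 9 ')': depth becomes 0
Maximum depth reached: 3

3


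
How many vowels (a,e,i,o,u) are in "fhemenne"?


Input: fhemenne
Checking each character:
  'f' at position 0: consonant
  'h' at position 1: consonant
  'e' at position 2: vowel (running total: 1)
  'm' at position 3: consonant
  'e' at position 4: vowel (running total: 2)
  'n' at position 5: consonant
  'n' at position 6: consonant
  'e' at position 7: vowel (running total: 3)
Total vowels: 3

3


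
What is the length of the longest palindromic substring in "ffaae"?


Input: "ffaae"
Checking substrings for palindromes:
  [0:2] "ff" (len 2) => palindrome
  [2:4] "aa" (len 2) => palindrome
Longest palindromic substring: "ff" with length 2

2


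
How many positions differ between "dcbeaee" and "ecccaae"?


Comparing "dcbeaee" and "ecccaae" position by position:
  Position 0: 'd' vs 'e' => DIFFER
  Position 1: 'c' vs 'c' => same
  Position 2: 'b' vs 'c' => DIFFER
  Position 3: 'e' vs 'c' => DIFFER
  Position 4: 'a' vs 'a' => same
  Position 5: 'e' vs 'a' => DIFFER
  Position 6: 'e' vs 'e' => same
Positions that differ: 4

4


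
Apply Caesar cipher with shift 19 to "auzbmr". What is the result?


Caesar cipher: shift "auzbmr" by 19
  'a' (pos 0) + 19 = pos 19 = 't'
  'u' (pos 20) + 19 = pos 13 = 'n'
  'z' (pos 25) + 19 = pos 18 = 's'
  'b' (pos 1) + 19 = pos 20 = 'u'
  'm' (pos 12) + 19 = pos 5 = 'f'
  'r' (pos 17) + 19 = pos 10 = 'k'
Result: tnsufk

tnsufk


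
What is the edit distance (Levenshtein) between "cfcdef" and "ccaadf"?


Computing edit distance: "cfcdef" -> "ccaadf"
DP table:
           c    c    a    a    d    f
      0    1    2    3    4    5    6
  c   1    0    1    2    3    4    5
  f   2    1    1    2    3    4    4
  c   3    2    1    2    3    4    5
  d   4    3    2    2    3    3    4
  e   5    4    3    3    3    4    4
  f   6    5    4    4    4    4    4
Edit distance = dp[6][6] = 4

4


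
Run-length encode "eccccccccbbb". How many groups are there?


Input: eccccccccbbb
Scanning for consecutive runs:
  Group 1: 'e' x 1 (positions 0-0)
  Group 2: 'c' x 8 (positions 1-8)
  Group 3: 'b' x 3 (positions 9-11)
Total groups: 3

3


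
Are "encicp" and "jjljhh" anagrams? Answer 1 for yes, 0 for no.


Strings: "encicp", "jjljhh"
Sorted first:  cceinp
Sorted second: hhjjjl
Differ at position 0: 'c' vs 'h' => not anagrams

0


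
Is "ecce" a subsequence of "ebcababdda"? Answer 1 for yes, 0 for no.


Check if "ecce" is a subsequence of "ebcababdda"
Greedy scan:
  Position 0 ('e'): matches sub[0] = 'e'
  Position 1 ('b'): no match needed
  Position 2 ('c'): matches sub[1] = 'c'
  Position 3 ('a'): no match needed
  Position 4 ('b'): no match needed
  Position 5 ('a'): no match needed
  Position 6 ('b'): no match needed
  Position 7 ('d'): no match needed
  Position 8 ('d'): no match needed
  Position 9 ('a'): no match needed
Only matched 2/4 characters => not a subsequence

0


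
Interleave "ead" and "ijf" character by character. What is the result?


Interleaving "ead" and "ijf":
  Position 0: 'e' from first, 'i' from second => "ei"
  Position 1: 'a' from first, 'j' from second => "aj"
  Position 2: 'd' from first, 'f' from second => "df"
Result: eiajdf

eiajdf


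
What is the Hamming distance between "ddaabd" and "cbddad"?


Comparing "ddaabd" and "cbddad" position by position:
  Position 0: 'd' vs 'c' => differ
  Position 1: 'd' vs 'b' => differ
  Position 2: 'a' vs 'd' => differ
  Position 3: 'a' vs 'd' => differ
  Position 4: 'b' vs 'a' => differ
  Position 5: 'd' vs 'd' => same
Total differences (Hamming distance): 5

5


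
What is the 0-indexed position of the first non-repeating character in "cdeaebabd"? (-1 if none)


Input: cdeaebabd
Character frequencies:
  'a': 2
  'b': 2
  'c': 1
  'd': 2
  'e': 2
Scanning left to right for freq == 1:
  Position 0 ('c'): unique! => answer = 0

0


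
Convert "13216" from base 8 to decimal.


Input: "13216" in base 8
Positional expansion:
  Digit '1' (value 1) x 8^4 = 4096
  Digit '3' (value 3) x 8^3 = 1536
  Digit '2' (value 2) x 8^2 = 128
  Digit '1' (value 1) x 8^1 = 8
  Digit '6' (value 6) x 8^0 = 6
Sum = 5774

5774


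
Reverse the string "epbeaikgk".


Input: epbeaikgk
Reading characters right to left:
  Position 8: 'k'
  Position 7: 'g'
  Position 6: 'k'
  Position 5: 'i'
  Position 4: 'a'
  Position 3: 'e'
  Position 2: 'b'
  Position 1: 'p'
  Position 0: 'e'
Reversed: kgkiaebpe

kgkiaebpe


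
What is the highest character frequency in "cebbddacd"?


Input: cebbddacd
Character counts:
  'a': 1
  'b': 2
  'c': 2
  'd': 3
  'e': 1
Maximum frequency: 3

3


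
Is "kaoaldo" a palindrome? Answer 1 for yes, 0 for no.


Input: kaoaldo
Reversed: odlaoak
  Compare pos 0 ('k') with pos 6 ('o'): MISMATCH
  Compare pos 1 ('a') with pos 5 ('d'): MISMATCH
  Compare pos 2 ('o') with pos 4 ('l'): MISMATCH
Result: not a palindrome

0


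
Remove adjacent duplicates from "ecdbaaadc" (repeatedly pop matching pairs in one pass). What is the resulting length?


Input: ecdbaaadc
Stack-based adjacent duplicate removal:
  Read 'e': push. Stack: e
  Read 'c': push. Stack: ec
  Read 'd': push. Stack: ecd
  Read 'b': push. Stack: ecdb
  Read 'a': push. Stack: ecdba
  Read 'a': matches stack top 'a' => pop. Stack: ecdb
  Read 'a': push. Stack: ecdba
  Read 'd': push. Stack: ecdbad
  Read 'c': push. Stack: ecdbadc
Final stack: "ecdbadc" (length 7)

7


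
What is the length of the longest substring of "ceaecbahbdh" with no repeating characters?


Input: "ceaecbahbdh"
Sliding window (track last position of each char):
  Position 0 ('c'): window [0,0] length 1 -- new best
  Position 1 ('e'): window [0,1] length 2 -- new best
  Position 2 ('a'): window [0,2] length 3 -- new best
  Position 3 ('e'): repeat (last at 1), move window start to 2
  Position 3 ('e'): window [2,3] length 2
  Position 4 ('c'): window [2,4] length 3
  Position 5 ('b'): window [2,5] length 4 -- new best
  Position 6 ('a'): repeat (last at 2), move window start to 3
  Position 6 ('a'): window [3,6] length 4
  Position 7 ('h'): window [3,7] length 5 -- new best
  Position 8 ('b'): repeat (last at 5), move window start to 6
  Position 8 ('b'): window [6,8] length 3
  Position 9 ('d'): window [6,9] length 4
  Position 10 ('h'): repeat (last at 7), move window start to 8
  Position 10 ('h'): window [8,10] length 3
Longest substring with no repeats: "ecbah" with length 5

5


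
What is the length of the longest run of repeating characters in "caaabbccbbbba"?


Input: "caaabbccbbbba"
Scanning for longest run:
  Position 1 ('a'): new char, reset run to 1
  Position 2 ('a'): continues run of 'a', length=2
  Position 3 ('a'): continues run of 'a', length=3
  Position 4 ('b'): new char, reset run to 1
  Position 5 ('b'): continues run of 'b', length=2
  Position 6 ('c'): new char, reset run to 1
  Position 7 ('c'): continues run of 'c', length=2
  Position 8 ('b'): new char, reset run to 1
  Position 9 ('b'): continues run of 'b', length=2
  Position 10 ('b'): continues run of 'b', length=3
  Position 11 ('b'): continues run of 'b', length=4
  Position 12 ('a'): new char, reset run to 1
Longest run: 'b' with length 4

4


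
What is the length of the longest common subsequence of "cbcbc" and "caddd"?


LCS of "cbcbc" and "caddd"
DP table:
           c    a    d    d    d
      0    0    0    0    0    0
  c   0    1    1    1    1    1
  b   0    1    1    1    1    1
  c   0    1    1    1    1    1
  b   0    1    1    1    1    1
  c   0    1    1    1    1    1
LCS length = dp[5][5] = 1

1


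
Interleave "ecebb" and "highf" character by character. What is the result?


Interleaving "ecebb" and "highf":
  Position 0: 'e' from first, 'h' from second => "eh"
  Position 1: 'c' from first, 'i' from second => "ci"
  Position 2: 'e' from first, 'g' from second => "eg"
  Position 3: 'b' from first, 'h' from second => "bh"
  Position 4: 'b' from first, 'f' from second => "bf"
Result: ehciegbhbf

ehciegbhbf


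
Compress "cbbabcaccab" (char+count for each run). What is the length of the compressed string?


Input: cbbabcaccab
Runs:
  'c' x 1 => "c1"
  'b' x 2 => "b2"
  'a' x 1 => "a1"
  'b' x 1 => "b1"
  'c' x 1 => "c1"
  'a' x 1 => "a1"
  'c' x 2 => "c2"
  'a' x 1 => "a1"
  'b' x 1 => "b1"
Compressed: "c1b2a1b1c1a1c2a1b1"
Compressed length: 18

18


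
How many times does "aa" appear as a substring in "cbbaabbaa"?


Searching for "aa" in "cbbaabbaa"
Scanning each position:
  Position 0: "cb" => no
  Position 1: "bb" => no
  Position 2: "ba" => no
  Position 3: "aa" => MATCH
  Position 4: "ab" => no
  Position 5: "bb" => no
  Position 6: "ba" => no
  Position 7: "aa" => MATCH
Total occurrences: 2

2


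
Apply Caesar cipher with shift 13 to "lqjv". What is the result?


Caesar cipher: shift "lqjv" by 13
  'l' (pos 11) + 13 = pos 24 = 'y'
  'q' (pos 16) + 13 = pos 3 = 'd'
  'j' (pos 9) + 13 = pos 22 = 'w'
  'v' (pos 21) + 13 = pos 8 = 'i'
Result: ydwi

ydwi


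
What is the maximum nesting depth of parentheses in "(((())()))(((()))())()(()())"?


Input: "(((())()))(((()))())()(()())"
Tracking depth:
  Position 0 '(': depth becomes 1
  Position 1 '(': depth becomes 2
  Position 2 '(': depth becomes 3
  Position 3 '(': depth becomes 4
  Position 4 ')': depth becomes 3
  Position 5 ')': depth becomes 2
  Position 6 '(': depth becomes 3
  Position 7 ')': depth becomes 2
  Position 8 ')': depth becomes 1
  Position 9 ')': depth becomes 0
  Position 10 '(': depth becomes 1
  Position 11 '(': depth becomes 2
  Position 12 '(': depth becomes 3
  Position 13 '(': depth becomes 4
  Position 14 ')': depth becomes 3
  Position 15 ')': depth becomes 2
  Position 16 ')': depth becomes 1
  Position 17 '(': depth becomes 2
  Position 18 ')': depth becomes 1
  Position 19 ')': depth becomes 0
  Position 20 '(': depth becomes 1
  Position 21 ')': depth becomes 0
  Position 22 '(': depth becomes 1
  Position 23 '(': depth becomes 2
  Position 24 ')': depth becomes 1
  Position 25 '(': depth becomes 2
  Position 26 ')': depth becomes 1
  Position 27 ')': depth becomes 0
Maximum depth reached: 4

4


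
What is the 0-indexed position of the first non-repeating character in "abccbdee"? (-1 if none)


Input: abccbdee
Character frequencies:
  'a': 1
  'b': 2
  'c': 2
  'd': 1
  'e': 2
Scanning left to right for freq == 1:
  Position 0 ('a'): unique! => answer = 0

0


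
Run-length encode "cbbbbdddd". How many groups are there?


Input: cbbbbdddd
Scanning for consecutive runs:
  Group 1: 'c' x 1 (positions 0-0)
  Group 2: 'b' x 4 (positions 1-4)
  Group 3: 'd' x 4 (positions 5-8)
Total groups: 3

3


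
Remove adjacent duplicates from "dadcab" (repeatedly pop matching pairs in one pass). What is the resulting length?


Input: dadcab
Stack-based adjacent duplicate removal:
  Read 'd': push. Stack: d
  Read 'a': push. Stack: da
  Read 'd': push. Stack: dad
  Read 'c': push. Stack: dadc
  Read 'a': push. Stack: dadca
  Read 'b': push. Stack: dadcab
Final stack: "dadcab" (length 6)

6


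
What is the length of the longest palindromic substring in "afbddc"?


Input: "afbddc"
Checking substrings for palindromes:
  [3:5] "dd" (len 2) => palindrome
Longest palindromic substring: "dd" with length 2

2


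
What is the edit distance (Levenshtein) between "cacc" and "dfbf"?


Computing edit distance: "cacc" -> "dfbf"
DP table:
           d    f    b    f
      0    1    2    3    4
  c   1    1    2    3    4
  a   2    2    2    3    4
  c   3    3    3    3    4
  c   4    4    4    4    4
Edit distance = dp[4][4] = 4

4


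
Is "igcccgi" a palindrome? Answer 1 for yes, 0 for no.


Input: igcccgi
Reversed: igcccgi
  Compare pos 0 ('i') with pos 6 ('i'): match
  Compare pos 1 ('g') with pos 5 ('g'): match
  Compare pos 2 ('c') with pos 4 ('c'): match
Result: palindrome

1


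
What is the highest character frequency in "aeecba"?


Input: aeecba
Character counts:
  'a': 2
  'b': 1
  'c': 1
  'e': 2
Maximum frequency: 2

2


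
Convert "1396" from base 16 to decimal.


Input: "1396" in base 16
Positional expansion:
  Digit '1' (value 1) x 16^3 = 4096
  Digit '3' (value 3) x 16^2 = 768
  Digit '9' (value 9) x 16^1 = 144
  Digit '6' (value 6) x 16^0 = 6
Sum = 5014

5014


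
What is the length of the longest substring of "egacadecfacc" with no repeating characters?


Input: "egacadecfacc"
Sliding window (track last position of each char):
  Position 0 ('e'): window [0,0] length 1 -- new best
  Position 1 ('g'): window [0,1] length 2 -- new best
  Position 2 ('a'): window [0,2] length 3 -- new best
  Position 3 ('c'): window [0,3] length 4 -- new best
  Position 4 ('a'): repeat (last at 2), move window start to 3
  Position 4 ('a'): window [3,4] length 2
  Position 5 ('d'): window [3,5] length 3
  Position 6 ('e'): window [3,6] length 4
  Position 7 ('c'): repeat (last at 3), move window start to 4
  Position 7 ('c'): window [4,7] length 4
  Position 8 ('f'): window [4,8] length 5 -- new best
  Position 9 ('a'): repeat (last at 4), move window start to 5
  Position 9 ('a'): window [5,9] length 5
  Position 10 ('c'): repeat (last at 7), move window start to 8
  Position 10 ('c'): window [8,10] length 3
  Position 11 ('c'): repeat (last at 10), move window start to 11
  Position 11 ('c'): window [11,11] length 1
Longest substring with no repeats: "adecf" with length 5

5


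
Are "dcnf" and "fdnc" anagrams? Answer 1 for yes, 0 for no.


Strings: "dcnf", "fdnc"
Sorted first:  cdfn
Sorted second: cdfn
Sorted forms match => anagrams

1


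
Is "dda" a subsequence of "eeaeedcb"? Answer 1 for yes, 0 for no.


Check if "dda" is a subsequence of "eeaeedcb"
Greedy scan:
  Position 0 ('e'): no match needed
  Position 1 ('e'): no match needed
  Position 2 ('a'): no match needed
  Position 3 ('e'): no match needed
  Position 4 ('e'): no match needed
  Position 5 ('d'): matches sub[0] = 'd'
  Position 6 ('c'): no match needed
  Position 7 ('b'): no match needed
Only matched 1/3 characters => not a subsequence

0


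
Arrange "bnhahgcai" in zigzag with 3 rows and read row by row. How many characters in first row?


Zigzag "bnhahgcai" into 3 rows:
Placing characters:
  'b' => row 0
  'n' => row 1
  'h' => row 2
  'a' => row 1
  'h' => row 0
  'g' => row 1
  'c' => row 2
  'a' => row 1
  'i' => row 0
Rows:
  Row 0: "bhi"
  Row 1: "naga"
  Row 2: "hc"
First row length: 3

3


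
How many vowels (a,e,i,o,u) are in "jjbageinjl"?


Input: jjbageinjl
Checking each character:
  'j' at position 0: consonant
  'j' at position 1: consonant
  'b' at position 2: consonant
  'a' at position 3: vowel (running total: 1)
  'g' at position 4: consonant
  'e' at position 5: vowel (running total: 2)
  'i' at position 6: vowel (running total: 3)
  'n' at position 7: consonant
  'j' at position 8: consonant
  'l' at position 9: consonant
Total vowels: 3

3


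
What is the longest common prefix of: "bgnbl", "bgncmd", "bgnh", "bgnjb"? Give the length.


Words: bgnbl, bgncmd, bgnh, bgnjb
  Position 0: all 'b' => match
  Position 1: all 'g' => match
  Position 2: all 'n' => match
  Position 3: ('b', 'c', 'h', 'j') => mismatch, stop
LCP = "bgn" (length 3)

3


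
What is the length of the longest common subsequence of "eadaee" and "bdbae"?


LCS of "eadaee" and "bdbae"
DP table:
           b    d    b    a    e
      0    0    0    0    0    0
  e   0    0    0    0    0    1
  a   0    0    0    0    1    1
  d   0    0    1    1    1    1
  a   0    0    1    1    2    2
  e   0    0    1    1    2    3
  e   0    0    1    1    2    3
LCS length = dp[6][5] = 3

3


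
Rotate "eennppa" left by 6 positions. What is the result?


Input: "eennppa", rotate left by 6
First 6 characters: "eennpp"
Remaining characters: "a"
Concatenate remaining + first: "a" + "eennpp" = "aeennpp"

aeennpp


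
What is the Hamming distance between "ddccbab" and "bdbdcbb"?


Comparing "ddccbab" and "bdbdcbb" position by position:
  Position 0: 'd' vs 'b' => differ
  Position 1: 'd' vs 'd' => same
  Position 2: 'c' vs 'b' => differ
  Position 3: 'c' vs 'd' => differ
  Position 4: 'b' vs 'c' => differ
  Position 5: 'a' vs 'b' => differ
  Position 6: 'b' vs 'b' => same
Total differences (Hamming distance): 5

5


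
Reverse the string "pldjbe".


Input: pldjbe
Reading characters right to left:
  Position 5: 'e'
  Position 4: 'b'
  Position 3: 'j'
  Position 2: 'd'
  Position 1: 'l'
  Position 0: 'p'
Reversed: ebjdlp

ebjdlp


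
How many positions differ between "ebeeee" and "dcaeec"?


Comparing "ebeeee" and "dcaeec" position by position:
  Position 0: 'e' vs 'd' => DIFFER
  Position 1: 'b' vs 'c' => DIFFER
  Position 2: 'e' vs 'a' => DIFFER
  Position 3: 'e' vs 'e' => same
  Position 4: 'e' vs 'e' => same
  Position 5: 'e' vs 'c' => DIFFER
Positions that differ: 4

4


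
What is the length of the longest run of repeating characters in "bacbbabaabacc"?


Input: "bacbbabaabacc"
Scanning for longest run:
  Position 1 ('a'): new char, reset run to 1
  Position 2 ('c'): new char, reset run to 1
  Position 3 ('b'): new char, reset run to 1
  Position 4 ('b'): continues run of 'b', length=2
  Position 5 ('a'): new char, reset run to 1
  Position 6 ('b'): new char, reset run to 1
  Position 7 ('a'): new char, reset run to 1
  Position 8 ('a'): continues run of 'a', length=2
  Position 9 ('b'): new char, reset run to 1
  Position 10 ('a'): new char, reset run to 1
  Position 11 ('c'): new char, reset run to 1
  Position 12 ('c'): continues run of 'c', length=2
Longest run: 'b' with length 2

2


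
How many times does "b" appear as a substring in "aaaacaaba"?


Searching for "b" in "aaaacaaba"
Scanning each position:
  Position 0: "a" => no
  Position 1: "a" => no
  Position 2: "a" => no
  Position 3: "a" => no
  Position 4: "c" => no
  Position 5: "a" => no
  Position 6: "a" => no
  Position 7: "b" => MATCH
  Position 8: "a" => no
Total occurrences: 1

1


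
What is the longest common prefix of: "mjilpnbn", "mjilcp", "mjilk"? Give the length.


Words: mjilpnbn, mjilcp, mjilk
  Position 0: all 'm' => match
  Position 1: all 'j' => match
  Position 2: all 'i' => match
  Position 3: all 'l' => match
  Position 4: ('p', 'c', 'k') => mismatch, stop
LCP = "mjil" (length 4)

4


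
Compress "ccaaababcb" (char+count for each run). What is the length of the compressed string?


Input: ccaaababcb
Runs:
  'c' x 2 => "c2"
  'a' x 3 => "a3"
  'b' x 1 => "b1"
  'a' x 1 => "a1"
  'b' x 1 => "b1"
  'c' x 1 => "c1"
  'b' x 1 => "b1"
Compressed: "c2a3b1a1b1c1b1"
Compressed length: 14

14


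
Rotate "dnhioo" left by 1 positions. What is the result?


Input: "dnhioo", rotate left by 1
First 1 characters: "d"
Remaining characters: "nhioo"
Concatenate remaining + first: "nhioo" + "d" = "nhiood"

nhiood


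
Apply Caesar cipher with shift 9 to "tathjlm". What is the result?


Caesar cipher: shift "tathjlm" by 9
  't' (pos 19) + 9 = pos 2 = 'c'
  'a' (pos 0) + 9 = pos 9 = 'j'
  't' (pos 19) + 9 = pos 2 = 'c'
  'h' (pos 7) + 9 = pos 16 = 'q'
  'j' (pos 9) + 9 = pos 18 = 's'
  'l' (pos 11) + 9 = pos 20 = 'u'
  'm' (pos 12) + 9 = pos 21 = 'v'
Result: cjcqsuv

cjcqsuv


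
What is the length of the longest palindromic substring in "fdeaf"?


Input: "fdeaf"
Checking substrings for palindromes:
  No multi-char palindromic substrings found
Longest palindromic substring: "f" with length 1

1


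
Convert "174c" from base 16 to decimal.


Input: "174c" in base 16
Positional expansion:
  Digit '1' (value 1) x 16^3 = 4096
  Digit '7' (value 7) x 16^2 = 1792
  Digit '4' (value 4) x 16^1 = 64
  Digit 'c' (value 12) x 16^0 = 12
Sum = 5964

5964


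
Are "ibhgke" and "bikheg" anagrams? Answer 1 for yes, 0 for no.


Strings: "ibhgke", "bikheg"
Sorted first:  beghik
Sorted second: beghik
Sorted forms match => anagrams

1


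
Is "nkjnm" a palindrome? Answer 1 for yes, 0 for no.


Input: nkjnm
Reversed: mnjkn
  Compare pos 0 ('n') with pos 4 ('m'): MISMATCH
  Compare pos 1 ('k') with pos 3 ('n'): MISMATCH
Result: not a palindrome

0


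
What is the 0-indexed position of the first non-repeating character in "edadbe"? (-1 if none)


Input: edadbe
Character frequencies:
  'a': 1
  'b': 1
  'd': 2
  'e': 2
Scanning left to right for freq == 1:
  Position 0 ('e'): freq=2, skip
  Position 1 ('d'): freq=2, skip
  Position 2 ('a'): unique! => answer = 2

2


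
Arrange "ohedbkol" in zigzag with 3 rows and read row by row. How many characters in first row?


Zigzag "ohedbkol" into 3 rows:
Placing characters:
  'o' => row 0
  'h' => row 1
  'e' => row 2
  'd' => row 1
  'b' => row 0
  'k' => row 1
  'o' => row 2
  'l' => row 1
Rows:
  Row 0: "ob"
  Row 1: "hdkl"
  Row 2: "eo"
First row length: 2

2


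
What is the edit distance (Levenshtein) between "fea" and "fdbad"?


Computing edit distance: "fea" -> "fdbad"
DP table:
           f    d    b    a    d
      0    1    2    3    4    5
  f   1    0    1    2    3    4
  e   2    1    1    2    3    4
  a   3    2    2    2    2    3
Edit distance = dp[3][5] = 3

3


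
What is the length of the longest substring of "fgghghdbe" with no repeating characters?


Input: "fgghghdbe"
Sliding window (track last position of each char):
  Position 0 ('f'): window [0,0] length 1 -- new best
  Position 1 ('g'): window [0,1] length 2 -- new best
  Position 2 ('g'): repeat (last at 1), move window start to 2
  Position 2 ('g'): window [2,2] length 1
  Position 3 ('h'): window [2,3] length 2
  Position 4 ('g'): repeat (last at 2), move window start to 3
  Position 4 ('g'): window [3,4] length 2
  Position 5 ('h'): repeat (last at 3), move window start to 4
  Position 5 ('h'): window [4,5] length 2
  Position 6 ('d'): window [4,6] length 3 -- new best
  Position 7 ('b'): window [4,7] length 4 -- new best
  Position 8 ('e'): window [4,8] length 5 -- new best
Longest substring with no repeats: "ghdbe" with length 5

5


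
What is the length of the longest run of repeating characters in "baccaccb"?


Input: "baccaccb"
Scanning for longest run:
  Position 1 ('a'): new char, reset run to 1
  Position 2 ('c'): new char, reset run to 1
  Position 3 ('c'): continues run of 'c', length=2
  Position 4 ('a'): new char, reset run to 1
  Position 5 ('c'): new char, reset run to 1
  Position 6 ('c'): continues run of 'c', length=2
  Position 7 ('b'): new char, reset run to 1
Longest run: 'c' with length 2

2


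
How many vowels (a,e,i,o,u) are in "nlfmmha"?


Input: nlfmmha
Checking each character:
  'n' at position 0: consonant
  'l' at position 1: consonant
  'f' at position 2: consonant
  'm' at position 3: consonant
  'm' at position 4: consonant
  'h' at position 5: consonant
  'a' at position 6: vowel (running total: 1)
Total vowels: 1

1


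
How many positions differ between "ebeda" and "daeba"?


Comparing "ebeda" and "daeba" position by position:
  Position 0: 'e' vs 'd' => DIFFER
  Position 1: 'b' vs 'a' => DIFFER
  Position 2: 'e' vs 'e' => same
  Position 3: 'd' vs 'b' => DIFFER
  Position 4: 'a' vs 'a' => same
Positions that differ: 3

3


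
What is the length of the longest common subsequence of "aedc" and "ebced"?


LCS of "aedc" and "ebced"
DP table:
           e    b    c    e    d
      0    0    0    0    0    0
  a   0    0    0    0    0    0
  e   0    1    1    1    1    1
  d   0    1    1    1    1    2
  c   0    1    1    2    2    2
LCS length = dp[4][5] = 2

2


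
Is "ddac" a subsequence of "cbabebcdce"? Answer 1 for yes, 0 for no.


Check if "ddac" is a subsequence of "cbabebcdce"
Greedy scan:
  Position 0 ('c'): no match needed
  Position 1 ('b'): no match needed
  Position 2 ('a'): no match needed
  Position 3 ('b'): no match needed
  Position 4 ('e'): no match needed
  Position 5 ('b'): no match needed
  Position 6 ('c'): no match needed
  Position 7 ('d'): matches sub[0] = 'd'
  Position 8 ('c'): no match needed
  Position 9 ('e'): no match needed
Only matched 1/4 characters => not a subsequence

0


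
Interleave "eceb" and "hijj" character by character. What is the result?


Interleaving "eceb" and "hijj":
  Position 0: 'e' from first, 'h' from second => "eh"
  Position 1: 'c' from first, 'i' from second => "ci"
  Position 2: 'e' from first, 'j' from second => "ej"
  Position 3: 'b' from first, 'j' from second => "bj"
Result: ehciejbj

ehciejbj


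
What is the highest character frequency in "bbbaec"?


Input: bbbaec
Character counts:
  'a': 1
  'b': 3
  'c': 1
  'e': 1
Maximum frequency: 3

3


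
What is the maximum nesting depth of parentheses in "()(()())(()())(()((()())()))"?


Input: "()(()())(()())(()((()())()))"
Tracking depth:
  Position 0 '(': depth becomes 1
  Position 1 ')': depth becomes 0
  Position 2 '(': depth becomes 1
  Position 3 '(': depth becomes 2
  Position 4 ')': depth becomes 1
  Position 5 '(': depth becomes 2
  Position 6 ')': depth becomes 1
  Position 7 ')': depth becomes 0
  Position 8 '(': depth becomes 1
  Position 9 '(': depth becomes 2
  Position 10 ')': depth becomes 1
  Position 11 '(': depth becomes 2
  Position 12 ')': depth becomes 1
  Position 13 ')': depth becomes 0
  Position 14 '(': depth becomes 1
  Position 15 '(': depth becomes 2
  Position 16 ')': depth becomes 1
  Position 17 '(': depth becomes 2
  Position 18 '(': depth becomes 3
  Position 19 '(': depth becomes 4
  Position 20 ')': depth becomes 3
  Position 21 '(': depth becomes 4
  Position 22 ')': depth becomes 3
  Position 23 ')': depth becomes 2
  Position 24 '(': depth becomes 3
  Position 25 ')': depth becomes 2
  Position 26 ')': depth becomes 1
  Position 27 ')': depth becomes 0
Maximum depth reached: 4

4


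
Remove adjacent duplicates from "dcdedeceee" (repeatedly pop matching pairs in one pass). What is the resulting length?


Input: dcdedeceee
Stack-based adjacent duplicate removal:
  Read 'd': push. Stack: d
  Read 'c': push. Stack: dc
  Read 'd': push. Stack: dcd
  Read 'e': push. Stack: dcde
  Read 'd': push. Stack: dcded
  Read 'e': push. Stack: dcdede
  Read 'c': push. Stack: dcdedec
  Read 'e': push. Stack: dcdedece
  Read 'e': matches stack top 'e' => pop. Stack: dcdedec
  Read 'e': push. Stack: dcdedece
Final stack: "dcdedece" (length 8)

8


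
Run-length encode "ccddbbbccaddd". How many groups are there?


Input: ccddbbbccaddd
Scanning for consecutive runs:
  Group 1: 'c' x 2 (positions 0-1)
  Group 2: 'd' x 2 (positions 2-3)
  Group 3: 'b' x 3 (positions 4-6)
  Group 4: 'c' x 2 (positions 7-8)
  Group 5: 'a' x 1 (positions 9-9)
  Group 6: 'd' x 3 (positions 10-12)
Total groups: 6

6


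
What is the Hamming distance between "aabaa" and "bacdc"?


Comparing "aabaa" and "bacdc" position by position:
  Position 0: 'a' vs 'b' => differ
  Position 1: 'a' vs 'a' => same
  Position 2: 'b' vs 'c' => differ
  Position 3: 'a' vs 'd' => differ
  Position 4: 'a' vs 'c' => differ
Total differences (Hamming distance): 4

4


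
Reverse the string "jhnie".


Input: jhnie
Reading characters right to left:
  Position 4: 'e'
  Position 3: 'i'
  Position 2: 'n'
  Position 1: 'h'
  Position 0: 'j'
Reversed: einhj

einhj


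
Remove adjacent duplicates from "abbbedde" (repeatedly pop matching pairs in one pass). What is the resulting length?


Input: abbbedde
Stack-based adjacent duplicate removal:
  Read 'a': push. Stack: a
  Read 'b': push. Stack: ab
  Read 'b': matches stack top 'b' => pop. Stack: a
  Read 'b': push. Stack: ab
  Read 'e': push. Stack: abe
  Read 'd': push. Stack: abed
  Read 'd': matches stack top 'd' => pop. Stack: abe
  Read 'e': matches stack top 'e' => pop. Stack: ab
Final stack: "ab" (length 2)

2


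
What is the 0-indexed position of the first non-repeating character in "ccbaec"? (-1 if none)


Input: ccbaec
Character frequencies:
  'a': 1
  'b': 1
  'c': 3
  'e': 1
Scanning left to right for freq == 1:
  Position 0 ('c'): freq=3, skip
  Position 1 ('c'): freq=3, skip
  Position 2 ('b'): unique! => answer = 2

2


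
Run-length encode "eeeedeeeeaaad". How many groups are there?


Input: eeeedeeeeaaad
Scanning for consecutive runs:
  Group 1: 'e' x 4 (positions 0-3)
  Group 2: 'd' x 1 (positions 4-4)
  Group 3: 'e' x 4 (positions 5-8)
  Group 4: 'a' x 3 (positions 9-11)
  Group 5: 'd' x 1 (positions 12-12)
Total groups: 5

5


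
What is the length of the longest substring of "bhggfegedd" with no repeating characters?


Input: "bhggfegedd"
Sliding window (track last position of each char):
  Position 0 ('b'): window [0,0] length 1 -- new best
  Position 1 ('h'): window [0,1] length 2 -- new best
  Position 2 ('g'): window [0,2] length 3 -- new best
  Position 3 ('g'): repeat (last at 2), move window start to 3
  Position 3 ('g'): window [3,3] length 1
  Position 4 ('f'): window [3,4] length 2
  Position 5 ('e'): window [3,5] length 3
  Position 6 ('g'): repeat (last at 3), move window start to 4
  Position 6 ('g'): window [4,6] length 3
  Position 7 ('e'): repeat (last at 5), move window start to 6
  Position 7 ('e'): window [6,7] length 2
  Position 8 ('d'): window [6,8] length 3
  Position 9 ('d'): repeat (last at 8), move window start to 9
  Position 9 ('d'): window [9,9] length 1
Longest substring with no repeats: "bhg" with length 3

3


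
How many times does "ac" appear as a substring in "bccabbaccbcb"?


Searching for "ac" in "bccabbaccbcb"
Scanning each position:
  Position 0: "bc" => no
  Position 1: "cc" => no
  Position 2: "ca" => no
  Position 3: "ab" => no
  Position 4: "bb" => no
  Position 5: "ba" => no
  Position 6: "ac" => MATCH
  Position 7: "cc" => no
  Position 8: "cb" => no
  Position 9: "bc" => no
  Position 10: "cb" => no
Total occurrences: 1

1


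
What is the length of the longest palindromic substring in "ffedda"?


Input: "ffedda"
Checking substrings for palindromes:
  [0:2] "ff" (len 2) => palindrome
  [3:5] "dd" (len 2) => palindrome
Longest palindromic substring: "ff" with length 2

2


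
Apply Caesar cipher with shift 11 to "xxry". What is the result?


Caesar cipher: shift "xxry" by 11
  'x' (pos 23) + 11 = pos 8 = 'i'
  'x' (pos 23) + 11 = pos 8 = 'i'
  'r' (pos 17) + 11 = pos 2 = 'c'
  'y' (pos 24) + 11 = pos 9 = 'j'
Result: iicj

iicj


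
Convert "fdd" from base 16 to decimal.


Input: "fdd" in base 16
Positional expansion:
  Digit 'f' (value 15) x 16^2 = 3840
  Digit 'd' (value 13) x 16^1 = 208
  Digit 'd' (value 13) x 16^0 = 13
Sum = 4061

4061


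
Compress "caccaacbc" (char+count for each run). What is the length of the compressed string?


Input: caccaacbc
Runs:
  'c' x 1 => "c1"
  'a' x 1 => "a1"
  'c' x 2 => "c2"
  'a' x 2 => "a2"
  'c' x 1 => "c1"
  'b' x 1 => "b1"
  'c' x 1 => "c1"
Compressed: "c1a1c2a2c1b1c1"
Compressed length: 14

14


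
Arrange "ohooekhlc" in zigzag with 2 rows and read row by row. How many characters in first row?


Zigzag "ohooekhlc" into 2 rows:
Placing characters:
  'o' => row 0
  'h' => row 1
  'o' => row 0
  'o' => row 1
  'e' => row 0
  'k' => row 1
  'h' => row 0
  'l' => row 1
  'c' => row 0
Rows:
  Row 0: "ooehc"
  Row 1: "hokl"
First row length: 5

5


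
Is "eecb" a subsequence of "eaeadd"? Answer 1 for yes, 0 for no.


Check if "eecb" is a subsequence of "eaeadd"
Greedy scan:
  Position 0 ('e'): matches sub[0] = 'e'
  Position 1 ('a'): no match needed
  Position 2 ('e'): matches sub[1] = 'e'
  Position 3 ('a'): no match needed
  Position 4 ('d'): no match needed
  Position 5 ('d'): no match needed
Only matched 2/4 characters => not a subsequence

0


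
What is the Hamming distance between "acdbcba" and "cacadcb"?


Comparing "acdbcba" and "cacadcb" position by position:
  Position 0: 'a' vs 'c' => differ
  Position 1: 'c' vs 'a' => differ
  Position 2: 'd' vs 'c' => differ
  Position 3: 'b' vs 'a' => differ
  Position 4: 'c' vs 'd' => differ
  Position 5: 'b' vs 'c' => differ
  Position 6: 'a' vs 'b' => differ
Total differences (Hamming distance): 7

7


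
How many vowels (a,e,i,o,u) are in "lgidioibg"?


Input: lgidioibg
Checking each character:
  'l' at position 0: consonant
  'g' at position 1: consonant
  'i' at position 2: vowel (running total: 1)
  'd' at position 3: consonant
  'i' at position 4: vowel (running total: 2)
  'o' at position 5: vowel (running total: 3)
  'i' at position 6: vowel (running total: 4)
  'b' at position 7: consonant
  'g' at position 8: consonant
Total vowels: 4

4
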